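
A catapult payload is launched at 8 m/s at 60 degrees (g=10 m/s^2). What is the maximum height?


Given: v0 = 8 m/s, theta = 60 deg, g = 10 m/s^2
sin^2(60) = 3/4
Using H = v0^2 * sin^2(theta) / (2*g)
H = 8^2 * 3/4 / (2*10)
H = 64 * 3/4 / 20
H = 48 / 20
H = 12/5 m

12/5 m


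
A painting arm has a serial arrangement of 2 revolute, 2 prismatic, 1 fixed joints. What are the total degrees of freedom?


Given: serial robot with 2 revolute, 2 prismatic, 1 fixed joints
DOF contribution per joint type: revolute=1, prismatic=1, spherical=3, fixed=0
DOF = 2*1 + 2*1 + 1*0
DOF = 4

4


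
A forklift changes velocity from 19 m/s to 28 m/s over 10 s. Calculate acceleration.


Given: initial velocity v0 = 19 m/s, final velocity v = 28 m/s, time t = 10 s
Using a = (v - v0) / t
a = (28 - 19) / 10
a = 9 / 10
a = 9/10 m/s^2

9/10 m/s^2


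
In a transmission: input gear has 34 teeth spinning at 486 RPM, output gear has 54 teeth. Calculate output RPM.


Given: N1 = 34 teeth, w1 = 486 RPM, N2 = 54 teeth
Using N1*w1 = N2*w2
w2 = N1*w1 / N2
w2 = 34*486 / 54
w2 = 16524 / 54
w2 = 306 RPM

306 RPM


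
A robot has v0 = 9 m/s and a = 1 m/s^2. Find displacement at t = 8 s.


Given: v0 = 9 m/s, a = 1 m/s^2, t = 8 s
Using s = v0*t + (1/2)*a*t^2
s = 9*8 + (1/2)*1*8^2
s = 72 + (1/2)*64
s = 72 + 32
s = 104

104 m


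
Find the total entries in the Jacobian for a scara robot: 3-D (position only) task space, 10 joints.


Given: task space dimension = 3, joints = 10
Jacobian is a 3 x 10 matrix
Total entries = rows * columns
Total = 3 * 10
Total = 30

30


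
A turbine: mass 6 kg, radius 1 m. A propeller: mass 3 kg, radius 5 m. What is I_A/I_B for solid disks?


Given: M1=6 kg, R1=1 m, M2=3 kg, R2=5 m
For a disk: I = (1/2)*M*R^2, so I_A/I_B = (M1*R1^2)/(M2*R2^2)
M1*R1^2 = 6*1 = 6
M2*R2^2 = 3*25 = 75
I_A/I_B = 6/75 = 2/25

2/25


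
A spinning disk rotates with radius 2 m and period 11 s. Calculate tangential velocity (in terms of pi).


Given: radius r = 2 m, period T = 11 s
Using v = 2*pi*r / T
v = 2*pi*2 / 11
v = 4*pi / 11
v = 4/11*pi m/s

4/11*pi m/s


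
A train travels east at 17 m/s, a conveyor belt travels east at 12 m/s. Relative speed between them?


Given: v_A = 17 m/s east, v_B = 12 m/s east
Both move in the same direction; relative speed = |v_A - v_B|
|17 - 12| = |5|
= 5 m/s

5 m/s


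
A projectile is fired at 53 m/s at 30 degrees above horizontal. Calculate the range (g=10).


Given: v0 = 53 m/s, theta = 30 deg, g = 10 m/s^2
sin(2*30) = sin(60) = sqrt(3)/2
Using R = v0^2 * sin(2*theta) / g
R = 53^2 * (sqrt(3)/2) / 10
R = 2809 * sqrt(3) / 20
R = 2809/20*sqrt(3) m

2809/20*sqrt(3) m


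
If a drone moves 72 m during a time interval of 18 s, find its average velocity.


Given: distance d = 72 m, time t = 18 s
Using v = d / t
v = 72 / 18
v = 4 m/s

4 m/s


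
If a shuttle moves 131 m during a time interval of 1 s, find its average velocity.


Given: distance d = 131 m, time t = 1 s
Using v = d / t
v = 131 / 1
v = 131 m/s

131 m/s


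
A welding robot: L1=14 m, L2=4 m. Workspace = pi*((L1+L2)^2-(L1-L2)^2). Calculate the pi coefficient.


Given: L1 = 14, L2 = 4
(L1+L2)^2 = (18)^2 = 324
(L1-L2)^2 = (10)^2 = 100
Difference = 324 - 100 = 224
This equals 4*L1*L2 = 4*14*4 = 224
Workspace area = 224*pi

224


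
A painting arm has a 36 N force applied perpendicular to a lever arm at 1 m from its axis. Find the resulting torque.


Given: F = 36 N, r = 1 m, angle = 90 deg (perpendicular)
Using tau = F * r * sin(90)
sin(90) = 1
tau = 36 * 1 * 1
tau = 36 Nm

36 Nm


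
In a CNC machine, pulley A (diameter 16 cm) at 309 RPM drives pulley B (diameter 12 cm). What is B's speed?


Given: D1 = 16 cm, w1 = 309 RPM, D2 = 12 cm
Using D1*w1 = D2*w2
w2 = D1*w1 / D2
w2 = 16*309 / 12
w2 = 4944 / 12
w2 = 412 RPM

412 RPM


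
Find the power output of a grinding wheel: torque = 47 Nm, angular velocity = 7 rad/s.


Given: tau = 47 Nm, omega = 7 rad/s
Using P = tau * omega
P = 47 * 7
P = 329 W

329 W


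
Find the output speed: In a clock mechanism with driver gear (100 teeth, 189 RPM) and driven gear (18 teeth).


Given: N1 = 100 teeth, w1 = 189 RPM, N2 = 18 teeth
Using N1*w1 = N2*w2
w2 = N1*w1 / N2
w2 = 100*189 / 18
w2 = 18900 / 18
w2 = 1050 RPM

1050 RPM


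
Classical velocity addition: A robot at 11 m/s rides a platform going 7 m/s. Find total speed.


Given: object velocity = 11 m/s, platform velocity = 7 m/s (same direction)
Using classical velocity addition: v_total = v_object + v_platform
v_total = 11 + 7
v_total = 18 m/s

18 m/s


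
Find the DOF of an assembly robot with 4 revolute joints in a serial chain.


Given: serial robot with 4 revolute joints
DOF contribution per joint type: revolute=1, prismatic=1, spherical=3, fixed=0
DOF = 4*1
DOF = 4

4


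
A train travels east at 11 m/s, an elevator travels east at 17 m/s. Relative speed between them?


Given: v_A = 11 m/s east, v_B = 17 m/s east
Both move in the same direction; relative speed = |v_A - v_B|
|11 - 17| = |-6|
= 6 m/s

6 m/s


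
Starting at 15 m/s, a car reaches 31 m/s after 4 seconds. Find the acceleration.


Given: initial velocity v0 = 15 m/s, final velocity v = 31 m/s, time t = 4 s
Using a = (v - v0) / t
a = (31 - 15) / 4
a = 16 / 4
a = 4 m/s^2

4 m/s^2


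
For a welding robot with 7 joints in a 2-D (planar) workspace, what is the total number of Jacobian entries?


Given: task space dimension = 2, joints = 7
Jacobian is a 2 x 7 matrix
Total entries = rows * columns
Total = 2 * 7
Total = 14

14


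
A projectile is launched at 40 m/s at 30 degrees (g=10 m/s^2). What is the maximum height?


Given: v0 = 40 m/s, theta = 30 deg, g = 10 m/s^2
sin^2(30) = 1/4
Using H = v0^2 * sin^2(theta) / (2*g)
H = 40^2 * 1/4 / (2*10)
H = 1600 * 1/4 / 20
H = 400 / 20
H = 20 m

20 m


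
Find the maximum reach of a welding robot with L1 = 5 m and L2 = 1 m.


Given: L1 = 5 m, L2 = 1 m
For a 2-link planar arm, max reach = L1 + L2 (fully extended)
Max reach = 5 + 1
Max reach = 6 m

6 m


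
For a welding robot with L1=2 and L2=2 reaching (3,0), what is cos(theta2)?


Given: L1 = 2, L2 = 2, target (x, y) = (3, 0)
Using cos(theta2) = (x^2 + y^2 - L1^2 - L2^2) / (2*L1*L2)
x^2 + y^2 = 3^2 + 0 = 9
L1^2 + L2^2 = 4 + 4 = 8
Numerator = 9 - 8 = 1
Denominator = 2*2*2 = 8
cos(theta2) = 1/8 = 1/8

1/8


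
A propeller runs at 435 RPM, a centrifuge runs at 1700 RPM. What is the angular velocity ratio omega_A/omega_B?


Given: RPM_A = 435, RPM_B = 1700
omega = 2*pi*RPM/60, so omega_A/omega_B = RPM_A / RPM_B
omega_A/omega_B = 435 / 1700
omega_A/omega_B = 87/340

87/340


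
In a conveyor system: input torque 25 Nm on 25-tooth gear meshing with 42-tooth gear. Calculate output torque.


Given: N1 = 25, N2 = 42, T1 = 25 Nm
Using T2/T1 = N2/N1
T2 = T1 * N2 / N1
T2 = 25 * 42 / 25
T2 = 1050 / 25
T2 = 42 Nm

42 Nm


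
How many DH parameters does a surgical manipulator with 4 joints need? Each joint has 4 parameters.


Given: 4 joints, 4 DH parameters per joint (d, theta, a, alpha)
Total DH parameters = number_of_joints * 4
Total = 4 * 4
Total = 16

16


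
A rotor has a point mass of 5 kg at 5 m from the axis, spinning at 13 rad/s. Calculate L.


Given: m = 5 kg, r = 5 m, omega = 13 rad/s
For a point mass: I = m*r^2
I = 5*5^2 = 5*25 = 125
L = I*omega = 125*13
L = 1625 kg*m^2/s

1625 kg*m^2/s


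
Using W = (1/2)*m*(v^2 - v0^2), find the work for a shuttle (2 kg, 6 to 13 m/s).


Given: m = 2 kg, v0 = 6 m/s, v = 13 m/s
Using W = (1/2)*m*(v^2 - v0^2)
v^2 = 13^2 = 169
v0^2 = 6^2 = 36
v^2 - v0^2 = 169 - 36 = 133
W = (1/2)*2*133 = 133 J

133 J


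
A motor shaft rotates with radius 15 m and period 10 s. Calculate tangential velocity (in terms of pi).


Given: radius r = 15 m, period T = 10 s
Using v = 2*pi*r / T
v = 2*pi*15 / 10
v = 30*pi / 10
v = 3*pi m/s

3*pi m/s


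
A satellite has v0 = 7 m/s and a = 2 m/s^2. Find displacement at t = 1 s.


Given: v0 = 7 m/s, a = 2 m/s^2, t = 1 s
Using s = v0*t + (1/2)*a*t^2
s = 7*1 + (1/2)*2*1^2
s = 7 + (1/2)*2
s = 7 + 1
s = 8

8 m


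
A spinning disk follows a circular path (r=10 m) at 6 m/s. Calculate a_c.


Given: v = 6 m/s, r = 10 m
Using a_c = v^2 / r
a_c = 6^2 / 10
a_c = 36 / 10
a_c = 18/5 m/s^2

18/5 m/s^2


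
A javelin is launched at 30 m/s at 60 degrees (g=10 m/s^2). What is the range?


Given: v0 = 30 m/s, theta = 60 deg, g = 10 m/s^2
sin(2*60) = sin(120) = sqrt(3)/2
Using R = v0^2 * sin(2*theta) / g
R = 30^2 * (sqrt(3)/2) / 10
R = 900 * sqrt(3) / 20
R = 45*sqrt(3) m

45*sqrt(3) m


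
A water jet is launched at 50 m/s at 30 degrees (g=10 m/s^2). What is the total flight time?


Given: v0 = 50 m/s, theta = 30 deg, g = 10 m/s^2
sin(30) = 1/2
Using T = 2*v0*sin(theta) / g
T = 2*50*1/2 / 10
T = 50 / 10
T = 5 s

5 s


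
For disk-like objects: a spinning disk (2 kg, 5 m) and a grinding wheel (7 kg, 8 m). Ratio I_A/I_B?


Given: M1=2 kg, R1=5 m, M2=7 kg, R2=8 m
For a disk: I = (1/2)*M*R^2, so I_A/I_B = (M1*R1^2)/(M2*R2^2)
M1*R1^2 = 2*25 = 50
M2*R2^2 = 7*64 = 448
I_A/I_B = 50/448 = 25/224

25/224


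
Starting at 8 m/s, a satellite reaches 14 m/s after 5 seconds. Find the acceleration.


Given: initial velocity v0 = 8 m/s, final velocity v = 14 m/s, time t = 5 s
Using a = (v - v0) / t
a = (14 - 8) / 5
a = 6 / 5
a = 6/5 m/s^2

6/5 m/s^2


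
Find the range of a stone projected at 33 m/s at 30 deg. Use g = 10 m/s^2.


Given: v0 = 33 m/s, theta = 30 deg, g = 10 m/s^2
sin(2*30) = sin(60) = sqrt(3)/2
Using R = v0^2 * sin(2*theta) / g
R = 33^2 * (sqrt(3)/2) / 10
R = 1089 * sqrt(3) / 20
R = 1089/20*sqrt(3) m

1089/20*sqrt(3) m


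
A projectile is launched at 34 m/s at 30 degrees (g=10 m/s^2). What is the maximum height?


Given: v0 = 34 m/s, theta = 30 deg, g = 10 m/s^2
sin^2(30) = 1/4
Using H = v0^2 * sin^2(theta) / (2*g)
H = 34^2 * 1/4 / (2*10)
H = 1156 * 1/4 / 20
H = 289 / 20
H = 289/20 m

289/20 m


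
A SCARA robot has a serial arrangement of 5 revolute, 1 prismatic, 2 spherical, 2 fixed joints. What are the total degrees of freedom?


Given: serial robot with 5 revolute, 1 prismatic, 2 spherical, 2 fixed joints
DOF contribution per joint type: revolute=1, prismatic=1, spherical=3, fixed=0
DOF = 5*1 + 1*1 + 2*3 + 2*0
DOF = 12

12


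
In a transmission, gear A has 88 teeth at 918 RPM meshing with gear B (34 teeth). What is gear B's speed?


Given: N1 = 88 teeth, w1 = 918 RPM, N2 = 34 teeth
Using N1*w1 = N2*w2
w2 = N1*w1 / N2
w2 = 88*918 / 34
w2 = 80784 / 34
w2 = 2376 RPM

2376 RPM


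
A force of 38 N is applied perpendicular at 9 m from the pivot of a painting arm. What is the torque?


Given: F = 38 N, r = 9 m, angle = 90 deg (perpendicular)
Using tau = F * r * sin(90)
sin(90) = 1
tau = 38 * 9 * 1
tau = 342 Nm

342 Nm


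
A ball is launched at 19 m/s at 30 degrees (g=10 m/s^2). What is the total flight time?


Given: v0 = 19 m/s, theta = 30 deg, g = 10 m/s^2
sin(30) = 1/2
Using T = 2*v0*sin(theta) / g
T = 2*19*1/2 / 10
T = 19 / 10
T = 19/10 s

19/10 s


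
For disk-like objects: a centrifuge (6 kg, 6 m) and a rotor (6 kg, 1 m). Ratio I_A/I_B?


Given: M1=6 kg, R1=6 m, M2=6 kg, R2=1 m
For a disk: I = (1/2)*M*R^2, so I_A/I_B = (M1*R1^2)/(M2*R2^2)
M1*R1^2 = 6*36 = 216
M2*R2^2 = 6*1 = 6
I_A/I_B = 216/6 = 36

36


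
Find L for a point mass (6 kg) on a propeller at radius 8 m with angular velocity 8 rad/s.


Given: m = 6 kg, r = 8 m, omega = 8 rad/s
For a point mass: I = m*r^2
I = 6*8^2 = 6*64 = 384
L = I*omega = 384*8
L = 3072 kg*m^2/s

3072 kg*m^2/s


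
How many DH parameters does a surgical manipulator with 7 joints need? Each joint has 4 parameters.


Given: 7 joints, 4 DH parameters per joint (d, theta, a, alpha)
Total DH parameters = number_of_joints * 4
Total = 7 * 4
Total = 28

28


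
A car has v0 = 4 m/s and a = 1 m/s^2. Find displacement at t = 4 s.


Given: v0 = 4 m/s, a = 1 m/s^2, t = 4 s
Using s = v0*t + (1/2)*a*t^2
s = 4*4 + (1/2)*1*4^2
s = 16 + (1/2)*16
s = 16 + 8
s = 24

24 m


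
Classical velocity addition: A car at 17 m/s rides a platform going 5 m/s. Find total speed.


Given: object velocity = 17 m/s, platform velocity = 5 m/s (same direction)
Using classical velocity addition: v_total = v_object + v_platform
v_total = 17 + 5
v_total = 22 m/s

22 m/s


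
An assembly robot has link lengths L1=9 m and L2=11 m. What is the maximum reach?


Given: L1 = 9 m, L2 = 11 m
For a 2-link planar arm, max reach = L1 + L2 (fully extended)
Max reach = 9 + 11
Max reach = 20 m

20 m


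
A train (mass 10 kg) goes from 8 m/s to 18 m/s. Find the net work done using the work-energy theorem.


Given: m = 10 kg, v0 = 8 m/s, v = 18 m/s
Using W = (1/2)*m*(v^2 - v0^2)
v^2 = 18^2 = 324
v0^2 = 8^2 = 64
v^2 - v0^2 = 324 - 64 = 260
W = (1/2)*10*260 = 1300 J

1300 J


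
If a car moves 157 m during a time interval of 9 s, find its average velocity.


Given: distance d = 157 m, time t = 9 s
Using v = d / t
v = 157 / 9
v = 157/9 m/s

157/9 m/s


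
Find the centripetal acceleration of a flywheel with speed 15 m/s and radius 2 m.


Given: v = 15 m/s, r = 2 m
Using a_c = v^2 / r
a_c = 15^2 / 2
a_c = 225 / 2
a_c = 225/2 m/s^2

225/2 m/s^2


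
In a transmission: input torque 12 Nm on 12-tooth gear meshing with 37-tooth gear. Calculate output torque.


Given: N1 = 12, N2 = 37, T1 = 12 Nm
Using T2/T1 = N2/N1
T2 = T1 * N2 / N1
T2 = 12 * 37 / 12
T2 = 444 / 12
T2 = 37 Nm

37 Nm


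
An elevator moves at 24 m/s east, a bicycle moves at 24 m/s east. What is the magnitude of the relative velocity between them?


Given: v_A = 24 m/s east, v_B = 24 m/s east
Both move in the same direction; relative speed = |v_A - v_B|
|24 - 24| = |0|
= 0 m/s

0 m/s


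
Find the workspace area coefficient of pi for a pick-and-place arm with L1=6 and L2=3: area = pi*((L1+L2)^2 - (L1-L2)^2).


Given: L1 = 6, L2 = 3
(L1+L2)^2 = (9)^2 = 81
(L1-L2)^2 = (3)^2 = 9
Difference = 81 - 9 = 72
This equals 4*L1*L2 = 4*6*3 = 72
Workspace area = 72*pi

72


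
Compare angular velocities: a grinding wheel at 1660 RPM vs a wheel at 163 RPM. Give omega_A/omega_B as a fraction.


Given: RPM_A = 1660, RPM_B = 163
omega = 2*pi*RPM/60, so omega_A/omega_B = RPM_A / RPM_B
omega_A/omega_B = 1660 / 163
omega_A/omega_B = 1660/163

1660/163


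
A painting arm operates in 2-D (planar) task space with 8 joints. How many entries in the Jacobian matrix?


Given: task space dimension = 2, joints = 8
Jacobian is a 2 x 8 matrix
Total entries = rows * columns
Total = 2 * 8
Total = 16

16


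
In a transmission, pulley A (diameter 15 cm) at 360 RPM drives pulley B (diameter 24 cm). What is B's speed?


Given: D1 = 15 cm, w1 = 360 RPM, D2 = 24 cm
Using D1*w1 = D2*w2
w2 = D1*w1 / D2
w2 = 15*360 / 24
w2 = 5400 / 24
w2 = 225 RPM

225 RPM


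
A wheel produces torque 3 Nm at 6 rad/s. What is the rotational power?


Given: tau = 3 Nm, omega = 6 rad/s
Using P = tau * omega
P = 3 * 6
P = 18 W

18 W


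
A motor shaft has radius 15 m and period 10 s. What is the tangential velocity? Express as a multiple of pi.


Given: radius r = 15 m, period T = 10 s
Using v = 2*pi*r / T
v = 2*pi*15 / 10
v = 30*pi / 10
v = 3*pi m/s

3*pi m/s


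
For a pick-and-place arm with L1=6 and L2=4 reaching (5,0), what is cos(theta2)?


Given: L1 = 6, L2 = 4, target (x, y) = (5, 0)
Using cos(theta2) = (x^2 + y^2 - L1^2 - L2^2) / (2*L1*L2)
x^2 + y^2 = 5^2 + 0 = 25
L1^2 + L2^2 = 36 + 16 = 52
Numerator = 25 - 52 = -27
Denominator = 2*6*4 = 48
cos(theta2) = -27/48 = -9/16

-9/16


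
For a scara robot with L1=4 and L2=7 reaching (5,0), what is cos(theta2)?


Given: L1 = 4, L2 = 7, target (x, y) = (5, 0)
Using cos(theta2) = (x^2 + y^2 - L1^2 - L2^2) / (2*L1*L2)
x^2 + y^2 = 5^2 + 0 = 25
L1^2 + L2^2 = 16 + 49 = 65
Numerator = 25 - 65 = -40
Denominator = 2*4*7 = 56
cos(theta2) = -40/56 = -5/7

-5/7


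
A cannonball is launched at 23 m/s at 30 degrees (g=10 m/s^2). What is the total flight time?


Given: v0 = 23 m/s, theta = 30 deg, g = 10 m/s^2
sin(30) = 1/2
Using T = 2*v0*sin(theta) / g
T = 2*23*1/2 / 10
T = 23 / 10
T = 23/10 s

23/10 s


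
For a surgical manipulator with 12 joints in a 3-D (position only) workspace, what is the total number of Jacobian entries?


Given: task space dimension = 3, joints = 12
Jacobian is a 3 x 12 matrix
Total entries = rows * columns
Total = 3 * 12
Total = 36

36


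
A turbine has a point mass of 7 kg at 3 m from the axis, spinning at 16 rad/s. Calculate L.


Given: m = 7 kg, r = 3 m, omega = 16 rad/s
For a point mass: I = m*r^2
I = 7*3^2 = 7*9 = 63
L = I*omega = 63*16
L = 1008 kg*m^2/s

1008 kg*m^2/s


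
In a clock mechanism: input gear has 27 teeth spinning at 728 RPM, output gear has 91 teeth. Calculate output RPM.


Given: N1 = 27 teeth, w1 = 728 RPM, N2 = 91 teeth
Using N1*w1 = N2*w2
w2 = N1*w1 / N2
w2 = 27*728 / 91
w2 = 19656 / 91
w2 = 216 RPM

216 RPM


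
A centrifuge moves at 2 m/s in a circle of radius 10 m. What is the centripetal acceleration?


Given: v = 2 m/s, r = 10 m
Using a_c = v^2 / r
a_c = 2^2 / 10
a_c = 4 / 10
a_c = 2/5 m/s^2

2/5 m/s^2


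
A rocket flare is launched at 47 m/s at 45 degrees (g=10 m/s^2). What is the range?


Given: v0 = 47 m/s, theta = 45 deg, g = 10 m/s^2
sin(2*45) = sin(90) = 1
Using R = v0^2 * sin(2*theta) / g
R = 47^2 * 1 / 10
R = 2209 / 10
R = 2209/10 m

2209/10 m


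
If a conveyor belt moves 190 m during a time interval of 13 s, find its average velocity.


Given: distance d = 190 m, time t = 13 s
Using v = d / t
v = 190 / 13
v = 190/13 m/s

190/13 m/s


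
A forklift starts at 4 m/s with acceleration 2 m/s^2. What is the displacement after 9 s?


Given: v0 = 4 m/s, a = 2 m/s^2, t = 9 s
Using s = v0*t + (1/2)*a*t^2
s = 4*9 + (1/2)*2*9^2
s = 36 + (1/2)*162
s = 36 + 81
s = 117

117 m


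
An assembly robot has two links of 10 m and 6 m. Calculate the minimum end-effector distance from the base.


Given: L1 = 10 m, L2 = 6 m
For a 2-link planar arm, min reach = |L1 - L2| (second link folded back)
Min reach = |10 - 6|
Min reach = 4 m

4 m


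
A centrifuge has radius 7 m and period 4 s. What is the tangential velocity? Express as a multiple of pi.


Given: radius r = 7 m, period T = 4 s
Using v = 2*pi*r / T
v = 2*pi*7 / 4
v = 14*pi / 4
v = 7/2*pi m/s

7/2*pi m/s


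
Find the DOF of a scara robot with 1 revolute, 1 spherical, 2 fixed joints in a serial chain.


Given: serial robot with 1 revolute, 1 spherical, 2 fixed joints
DOF contribution per joint type: revolute=1, prismatic=1, spherical=3, fixed=0
DOF = 1*1 + 1*3 + 2*0
DOF = 4

4


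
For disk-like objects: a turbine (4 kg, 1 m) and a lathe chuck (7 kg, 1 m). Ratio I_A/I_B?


Given: M1=4 kg, R1=1 m, M2=7 kg, R2=1 m
For a disk: I = (1/2)*M*R^2, so I_A/I_B = (M1*R1^2)/(M2*R2^2)
M1*R1^2 = 4*1 = 4
M2*R2^2 = 7*1 = 7
I_A/I_B = 4/7 = 4/7

4/7


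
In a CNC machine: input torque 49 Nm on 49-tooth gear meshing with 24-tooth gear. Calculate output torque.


Given: N1 = 49, N2 = 24, T1 = 49 Nm
Using T2/T1 = N2/N1
T2 = T1 * N2 / N1
T2 = 49 * 24 / 49
T2 = 1176 / 49
T2 = 24 Nm

24 Nm


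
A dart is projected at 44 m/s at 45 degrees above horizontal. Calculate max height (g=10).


Given: v0 = 44 m/s, theta = 45 deg, g = 10 m/s^2
sin^2(45) = 1/2
Using H = v0^2 * sin^2(theta) / (2*g)
H = 44^2 * 1/2 / (2*10)
H = 1936 * 1/2 / 20
H = 968 / 20
H = 242/5 m

242/5 m


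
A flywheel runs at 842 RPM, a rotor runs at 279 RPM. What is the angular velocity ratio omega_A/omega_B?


Given: RPM_A = 842, RPM_B = 279
omega = 2*pi*RPM/60, so omega_A/omega_B = RPM_A / RPM_B
omega_A/omega_B = 842 / 279
omega_A/omega_B = 842/279

842/279


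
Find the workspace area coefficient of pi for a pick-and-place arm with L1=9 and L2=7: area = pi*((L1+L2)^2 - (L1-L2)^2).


Given: L1 = 9, L2 = 7
(L1+L2)^2 = (16)^2 = 256
(L1-L2)^2 = (2)^2 = 4
Difference = 256 - 4 = 252
This equals 4*L1*L2 = 4*9*7 = 252
Workspace area = 252*pi

252


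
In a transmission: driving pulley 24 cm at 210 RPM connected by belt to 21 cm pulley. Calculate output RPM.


Given: D1 = 24 cm, w1 = 210 RPM, D2 = 21 cm
Using D1*w1 = D2*w2
w2 = D1*w1 / D2
w2 = 24*210 / 21
w2 = 5040 / 21
w2 = 240 RPM

240 RPM


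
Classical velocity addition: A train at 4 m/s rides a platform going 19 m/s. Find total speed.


Given: object velocity = 4 m/s, platform velocity = 19 m/s (same direction)
Using classical velocity addition: v_total = v_object + v_platform
v_total = 4 + 19
v_total = 23 m/s

23 m/s


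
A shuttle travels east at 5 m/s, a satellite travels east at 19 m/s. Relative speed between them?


Given: v_A = 5 m/s east, v_B = 19 m/s east
Both move in the same direction; relative speed = |v_A - v_B|
|5 - 19| = |-14|
= 14 m/s

14 m/s


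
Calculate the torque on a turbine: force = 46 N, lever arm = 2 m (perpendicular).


Given: F = 46 N, r = 2 m, angle = 90 deg (perpendicular)
Using tau = F * r * sin(90)
sin(90) = 1
tau = 46 * 2 * 1
tau = 92 Nm

92 Nm


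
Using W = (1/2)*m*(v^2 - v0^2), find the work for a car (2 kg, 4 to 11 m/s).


Given: m = 2 kg, v0 = 4 m/s, v = 11 m/s
Using W = (1/2)*m*(v^2 - v0^2)
v^2 = 11^2 = 121
v0^2 = 4^2 = 16
v^2 - v0^2 = 121 - 16 = 105
W = (1/2)*2*105 = 105 J

105 J


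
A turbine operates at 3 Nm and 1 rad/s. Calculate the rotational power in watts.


Given: tau = 3 Nm, omega = 1 rad/s
Using P = tau * omega
P = 3 * 1
P = 3 W

3 W


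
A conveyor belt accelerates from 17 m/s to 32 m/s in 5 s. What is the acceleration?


Given: initial velocity v0 = 17 m/s, final velocity v = 32 m/s, time t = 5 s
Using a = (v - v0) / t
a = (32 - 17) / 5
a = 15 / 5
a = 3 m/s^2

3 m/s^2


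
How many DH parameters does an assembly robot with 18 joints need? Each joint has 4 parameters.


Given: 18 joints, 4 DH parameters per joint (d, theta, a, alpha)
Total DH parameters = number_of_joints * 4
Total = 18 * 4
Total = 72

72


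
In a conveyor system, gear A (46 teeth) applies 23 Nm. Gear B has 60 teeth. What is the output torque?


Given: N1 = 46, N2 = 60, T1 = 23 Nm
Using T2/T1 = N2/N1
T2 = T1 * N2 / N1
T2 = 23 * 60 / 46
T2 = 1380 / 46
T2 = 30 Nm

30 Nm


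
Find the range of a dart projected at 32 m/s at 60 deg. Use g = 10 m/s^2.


Given: v0 = 32 m/s, theta = 60 deg, g = 10 m/s^2
sin(2*60) = sin(120) = sqrt(3)/2
Using R = v0^2 * sin(2*theta) / g
R = 32^2 * (sqrt(3)/2) / 10
R = 1024 * sqrt(3) / 20
R = 256/5*sqrt(3) m

256/5*sqrt(3) m


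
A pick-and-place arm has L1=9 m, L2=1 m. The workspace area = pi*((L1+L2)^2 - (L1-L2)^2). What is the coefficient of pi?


Given: L1 = 9, L2 = 1
(L1+L2)^2 = (10)^2 = 100
(L1-L2)^2 = (8)^2 = 64
Difference = 100 - 64 = 36
This equals 4*L1*L2 = 4*9*1 = 36
Workspace area = 36*pi

36


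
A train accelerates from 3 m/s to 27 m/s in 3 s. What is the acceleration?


Given: initial velocity v0 = 3 m/s, final velocity v = 27 m/s, time t = 3 s
Using a = (v - v0) / t
a = (27 - 3) / 3
a = 24 / 3
a = 8 m/s^2

8 m/s^2


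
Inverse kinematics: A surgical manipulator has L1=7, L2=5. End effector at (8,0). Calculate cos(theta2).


Given: L1 = 7, L2 = 5, target (x, y) = (8, 0)
Using cos(theta2) = (x^2 + y^2 - L1^2 - L2^2) / (2*L1*L2)
x^2 + y^2 = 8^2 + 0 = 64
L1^2 + L2^2 = 49 + 25 = 74
Numerator = 64 - 74 = -10
Denominator = 2*7*5 = 70
cos(theta2) = -10/70 = -1/7

-1/7


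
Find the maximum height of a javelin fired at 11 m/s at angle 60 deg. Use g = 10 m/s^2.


Given: v0 = 11 m/s, theta = 60 deg, g = 10 m/s^2
sin^2(60) = 3/4
Using H = v0^2 * sin^2(theta) / (2*g)
H = 11^2 * 3/4 / (2*10)
H = 121 * 3/4 / 20
H = 363/4 / 20
H = 363/80 m

363/80 m


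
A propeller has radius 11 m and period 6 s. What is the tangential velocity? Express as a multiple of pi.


Given: radius r = 11 m, period T = 6 s
Using v = 2*pi*r / T
v = 2*pi*11 / 6
v = 22*pi / 6
v = 11/3*pi m/s

11/3*pi m/s


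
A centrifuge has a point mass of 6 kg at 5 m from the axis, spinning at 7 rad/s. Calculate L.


Given: m = 6 kg, r = 5 m, omega = 7 rad/s
For a point mass: I = m*r^2
I = 6*5^2 = 6*25 = 150
L = I*omega = 150*7
L = 1050 kg*m^2/s

1050 kg*m^2/s


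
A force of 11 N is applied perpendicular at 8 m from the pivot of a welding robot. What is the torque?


Given: F = 11 N, r = 8 m, angle = 90 deg (perpendicular)
Using tau = F * r * sin(90)
sin(90) = 1
tau = 11 * 8 * 1
tau = 88 Nm

88 Nm


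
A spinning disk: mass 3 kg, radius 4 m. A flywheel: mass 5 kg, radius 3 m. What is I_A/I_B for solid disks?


Given: M1=3 kg, R1=4 m, M2=5 kg, R2=3 m
For a disk: I = (1/2)*M*R^2, so I_A/I_B = (M1*R1^2)/(M2*R2^2)
M1*R1^2 = 3*16 = 48
M2*R2^2 = 5*9 = 45
I_A/I_B = 48/45 = 16/15

16/15


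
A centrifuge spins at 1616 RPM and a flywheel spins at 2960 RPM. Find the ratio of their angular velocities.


Given: RPM_A = 1616, RPM_B = 2960
omega = 2*pi*RPM/60, so omega_A/omega_B = RPM_A / RPM_B
omega_A/omega_B = 1616 / 2960
omega_A/omega_B = 101/185

101/185


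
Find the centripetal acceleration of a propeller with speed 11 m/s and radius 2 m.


Given: v = 11 m/s, r = 2 m
Using a_c = v^2 / r
a_c = 11^2 / 2
a_c = 121 / 2
a_c = 121/2 m/s^2

121/2 m/s^2


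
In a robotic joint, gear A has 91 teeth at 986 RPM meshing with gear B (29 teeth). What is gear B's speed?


Given: N1 = 91 teeth, w1 = 986 RPM, N2 = 29 teeth
Using N1*w1 = N2*w2
w2 = N1*w1 / N2
w2 = 91*986 / 29
w2 = 89726 / 29
w2 = 3094 RPM

3094 RPM


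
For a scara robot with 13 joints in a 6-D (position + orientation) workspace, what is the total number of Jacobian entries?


Given: task space dimension = 6, joints = 13
Jacobian is a 6 x 13 matrix
Total entries = rows * columns
Total = 6 * 13
Total = 78

78


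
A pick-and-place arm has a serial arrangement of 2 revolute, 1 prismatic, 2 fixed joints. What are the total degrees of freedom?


Given: serial robot with 2 revolute, 1 prismatic, 2 fixed joints
DOF contribution per joint type: revolute=1, prismatic=1, spherical=3, fixed=0
DOF = 2*1 + 1*1 + 2*0
DOF = 3

3


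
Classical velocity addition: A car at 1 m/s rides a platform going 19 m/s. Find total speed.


Given: object velocity = 1 m/s, platform velocity = 19 m/s (same direction)
Using classical velocity addition: v_total = v_object + v_platform
v_total = 1 + 19
v_total = 20 m/s

20 m/s


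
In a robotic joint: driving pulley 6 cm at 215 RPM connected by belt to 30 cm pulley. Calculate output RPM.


Given: D1 = 6 cm, w1 = 215 RPM, D2 = 30 cm
Using D1*w1 = D2*w2
w2 = D1*w1 / D2
w2 = 6*215 / 30
w2 = 1290 / 30
w2 = 43 RPM

43 RPM


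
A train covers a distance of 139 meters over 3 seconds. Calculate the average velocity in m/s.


Given: distance d = 139 m, time t = 3 s
Using v = d / t
v = 139 / 3
v = 139/3 m/s

139/3 m/s


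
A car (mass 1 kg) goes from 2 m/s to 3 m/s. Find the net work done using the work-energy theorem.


Given: m = 1 kg, v0 = 2 m/s, v = 3 m/s
Using W = (1/2)*m*(v^2 - v0^2)
v^2 = 3^2 = 9
v0^2 = 2^2 = 4
v^2 - v0^2 = 9 - 4 = 5
W = (1/2)*1*5 = 5/2 J

5/2 J


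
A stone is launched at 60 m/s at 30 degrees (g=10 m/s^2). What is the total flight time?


Given: v0 = 60 m/s, theta = 30 deg, g = 10 m/s^2
sin(30) = 1/2
Using T = 2*v0*sin(theta) / g
T = 2*60*1/2 / 10
T = 60 / 10
T = 6 s

6 s


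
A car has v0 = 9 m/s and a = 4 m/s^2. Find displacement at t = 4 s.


Given: v0 = 9 m/s, a = 4 m/s^2, t = 4 s
Using s = v0*t + (1/2)*a*t^2
s = 9*4 + (1/2)*4*4^2
s = 36 + (1/2)*64
s = 36 + 32
s = 68

68 m


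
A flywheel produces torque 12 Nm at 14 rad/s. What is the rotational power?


Given: tau = 12 Nm, omega = 14 rad/s
Using P = tau * omega
P = 12 * 14
P = 168 W

168 W


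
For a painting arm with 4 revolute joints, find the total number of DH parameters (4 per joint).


Given: 4 joints, 4 DH parameters per joint (d, theta, a, alpha)
Total DH parameters = number_of_joints * 4
Total = 4 * 4
Total = 16

16


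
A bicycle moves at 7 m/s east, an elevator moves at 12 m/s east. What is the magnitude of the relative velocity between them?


Given: v_A = 7 m/s east, v_B = 12 m/s east
Both move in the same direction; relative speed = |v_A - v_B|
|7 - 12| = |-5|
= 5 m/s

5 m/s


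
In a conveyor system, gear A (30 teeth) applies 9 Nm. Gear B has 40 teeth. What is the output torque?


Given: N1 = 30, N2 = 40, T1 = 9 Nm
Using T2/T1 = N2/N1
T2 = T1 * N2 / N1
T2 = 9 * 40 / 30
T2 = 360 / 30
T2 = 12 Nm

12 Nm


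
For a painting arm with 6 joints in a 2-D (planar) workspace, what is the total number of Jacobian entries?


Given: task space dimension = 2, joints = 6
Jacobian is a 2 x 6 matrix
Total entries = rows * columns
Total = 2 * 6
Total = 12

12


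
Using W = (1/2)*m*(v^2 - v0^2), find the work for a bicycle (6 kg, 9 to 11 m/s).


Given: m = 6 kg, v0 = 9 m/s, v = 11 m/s
Using W = (1/2)*m*(v^2 - v0^2)
v^2 = 11^2 = 121
v0^2 = 9^2 = 81
v^2 - v0^2 = 121 - 81 = 40
W = (1/2)*6*40 = 120 J

120 J


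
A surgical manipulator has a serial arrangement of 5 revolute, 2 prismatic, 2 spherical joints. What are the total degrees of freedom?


Given: serial robot with 5 revolute, 2 prismatic, 2 spherical joints
DOF contribution per joint type: revolute=1, prismatic=1, spherical=3, fixed=0
DOF = 5*1 + 2*1 + 2*3
DOF = 13

13


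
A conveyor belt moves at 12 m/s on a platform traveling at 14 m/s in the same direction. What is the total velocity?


Given: object velocity = 12 m/s, platform velocity = 14 m/s (same direction)
Using classical velocity addition: v_total = v_object + v_platform
v_total = 12 + 14
v_total = 26 m/s

26 m/s


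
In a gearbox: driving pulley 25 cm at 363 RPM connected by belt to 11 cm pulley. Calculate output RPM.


Given: D1 = 25 cm, w1 = 363 RPM, D2 = 11 cm
Using D1*w1 = D2*w2
w2 = D1*w1 / D2
w2 = 25*363 / 11
w2 = 9075 / 11
w2 = 825 RPM

825 RPM


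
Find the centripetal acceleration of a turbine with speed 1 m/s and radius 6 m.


Given: v = 1 m/s, r = 6 m
Using a_c = v^2 / r
a_c = 1^2 / 6
a_c = 1 / 6
a_c = 1/6 m/s^2

1/6 m/s^2


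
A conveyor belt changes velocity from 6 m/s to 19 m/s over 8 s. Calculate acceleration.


Given: initial velocity v0 = 6 m/s, final velocity v = 19 m/s, time t = 8 s
Using a = (v - v0) / t
a = (19 - 6) / 8
a = 13 / 8
a = 13/8 m/s^2

13/8 m/s^2


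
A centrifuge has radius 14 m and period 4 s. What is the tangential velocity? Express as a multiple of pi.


Given: radius r = 14 m, period T = 4 s
Using v = 2*pi*r / T
v = 2*pi*14 / 4
v = 28*pi / 4
v = 7*pi m/s

7*pi m/s


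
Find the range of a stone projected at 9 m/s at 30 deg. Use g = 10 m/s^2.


Given: v0 = 9 m/s, theta = 30 deg, g = 10 m/s^2
sin(2*30) = sin(60) = sqrt(3)/2
Using R = v0^2 * sin(2*theta) / g
R = 9^2 * (sqrt(3)/2) / 10
R = 81 * sqrt(3) / 20
R = 81/20*sqrt(3) m

81/20*sqrt(3) m


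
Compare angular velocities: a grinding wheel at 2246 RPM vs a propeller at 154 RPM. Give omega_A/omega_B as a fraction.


Given: RPM_A = 2246, RPM_B = 154
omega = 2*pi*RPM/60, so omega_A/omega_B = RPM_A / RPM_B
omega_A/omega_B = 2246 / 154
omega_A/omega_B = 1123/77

1123/77


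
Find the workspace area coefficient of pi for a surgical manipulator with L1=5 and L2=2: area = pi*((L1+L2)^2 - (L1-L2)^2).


Given: L1 = 5, L2 = 2
(L1+L2)^2 = (7)^2 = 49
(L1-L2)^2 = (3)^2 = 9
Difference = 49 - 9 = 40
This equals 4*L1*L2 = 4*5*2 = 40
Workspace area = 40*pi

40


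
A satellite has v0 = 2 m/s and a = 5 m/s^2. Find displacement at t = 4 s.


Given: v0 = 2 m/s, a = 5 m/s^2, t = 4 s
Using s = v0*t + (1/2)*a*t^2
s = 2*4 + (1/2)*5*4^2
s = 8 + (1/2)*80
s = 8 + 40
s = 48

48 m


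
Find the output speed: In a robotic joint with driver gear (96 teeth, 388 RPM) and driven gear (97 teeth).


Given: N1 = 96 teeth, w1 = 388 RPM, N2 = 97 teeth
Using N1*w1 = N2*w2
w2 = N1*w1 / N2
w2 = 96*388 / 97
w2 = 37248 / 97
w2 = 384 RPM

384 RPM


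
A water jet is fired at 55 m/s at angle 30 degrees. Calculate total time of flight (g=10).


Given: v0 = 55 m/s, theta = 30 deg, g = 10 m/s^2
sin(30) = 1/2
Using T = 2*v0*sin(theta) / g
T = 2*55*1/2 / 10
T = 55 / 10
T = 11/2 s

11/2 s


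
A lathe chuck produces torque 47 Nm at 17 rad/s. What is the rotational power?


Given: tau = 47 Nm, omega = 17 rad/s
Using P = tau * omega
P = 47 * 17
P = 799 W

799 W


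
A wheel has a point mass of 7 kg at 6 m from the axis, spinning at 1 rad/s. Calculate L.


Given: m = 7 kg, r = 6 m, omega = 1 rad/s
For a point mass: I = m*r^2
I = 7*6^2 = 7*36 = 252
L = I*omega = 252*1
L = 252 kg*m^2/s

252 kg*m^2/s


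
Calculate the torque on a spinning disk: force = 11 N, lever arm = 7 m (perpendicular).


Given: F = 11 N, r = 7 m, angle = 90 deg (perpendicular)
Using tau = F * r * sin(90)
sin(90) = 1
tau = 11 * 7 * 1
tau = 77 Nm

77 Nm


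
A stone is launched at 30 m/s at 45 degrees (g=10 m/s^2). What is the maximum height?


Given: v0 = 30 m/s, theta = 45 deg, g = 10 m/s^2
sin^2(45) = 1/2
Using H = v0^2 * sin^2(theta) / (2*g)
H = 30^2 * 1/2 / (2*10)
H = 900 * 1/2 / 20
H = 450 / 20
H = 45/2 m

45/2 m


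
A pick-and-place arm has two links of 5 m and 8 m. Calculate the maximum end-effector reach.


Given: L1 = 5 m, L2 = 8 m
For a 2-link planar arm, max reach = L1 + L2 (fully extended)
Max reach = 5 + 8
Max reach = 13 m

13 m


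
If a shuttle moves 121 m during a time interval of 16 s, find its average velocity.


Given: distance d = 121 m, time t = 16 s
Using v = d / t
v = 121 / 16
v = 121/16 m/s

121/16 m/s


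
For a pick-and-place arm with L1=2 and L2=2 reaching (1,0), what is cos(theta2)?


Given: L1 = 2, L2 = 2, target (x, y) = (1, 0)
Using cos(theta2) = (x^2 + y^2 - L1^2 - L2^2) / (2*L1*L2)
x^2 + y^2 = 1^2 + 0 = 1
L1^2 + L2^2 = 4 + 4 = 8
Numerator = 1 - 8 = -7
Denominator = 2*2*2 = 8
cos(theta2) = -7/8 = -7/8

-7/8


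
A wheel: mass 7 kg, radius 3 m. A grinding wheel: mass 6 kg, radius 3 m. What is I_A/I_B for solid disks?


Given: M1=7 kg, R1=3 m, M2=6 kg, R2=3 m
For a disk: I = (1/2)*M*R^2, so I_A/I_B = (M1*R1^2)/(M2*R2^2)
M1*R1^2 = 7*9 = 63
M2*R2^2 = 6*9 = 54
I_A/I_B = 63/54 = 7/6

7/6


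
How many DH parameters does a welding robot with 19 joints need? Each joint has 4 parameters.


Given: 19 joints, 4 DH parameters per joint (d, theta, a, alpha)
Total DH parameters = number_of_joints * 4
Total = 19 * 4
Total = 76

76


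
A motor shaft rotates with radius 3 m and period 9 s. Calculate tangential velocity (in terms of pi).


Given: radius r = 3 m, period T = 9 s
Using v = 2*pi*r / T
v = 2*pi*3 / 9
v = 6*pi / 9
v = 2/3*pi m/s

2/3*pi m/s


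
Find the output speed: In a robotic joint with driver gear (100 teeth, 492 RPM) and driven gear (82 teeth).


Given: N1 = 100 teeth, w1 = 492 RPM, N2 = 82 teeth
Using N1*w1 = N2*w2
w2 = N1*w1 / N2
w2 = 100*492 / 82
w2 = 49200 / 82
w2 = 600 RPM

600 RPM


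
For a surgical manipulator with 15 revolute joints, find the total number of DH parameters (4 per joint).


Given: 15 joints, 4 DH parameters per joint (d, theta, a, alpha)
Total DH parameters = number_of_joints * 4
Total = 15 * 4
Total = 60

60


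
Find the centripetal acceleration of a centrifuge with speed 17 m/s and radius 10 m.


Given: v = 17 m/s, r = 10 m
Using a_c = v^2 / r
a_c = 17^2 / 10
a_c = 289 / 10
a_c = 289/10 m/s^2

289/10 m/s^2


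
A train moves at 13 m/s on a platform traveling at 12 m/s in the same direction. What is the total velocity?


Given: object velocity = 13 m/s, platform velocity = 12 m/s (same direction)
Using classical velocity addition: v_total = v_object + v_platform
v_total = 13 + 12
v_total = 25 m/s

25 m/s


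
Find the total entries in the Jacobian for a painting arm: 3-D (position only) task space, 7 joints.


Given: task space dimension = 3, joints = 7
Jacobian is a 3 x 7 matrix
Total entries = rows * columns
Total = 3 * 7
Total = 21

21


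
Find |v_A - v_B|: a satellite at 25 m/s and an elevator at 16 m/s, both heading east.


Given: v_A = 25 m/s east, v_B = 16 m/s east
Both move in the same direction; relative speed = |v_A - v_B|
|25 - 16| = |9|
= 9 m/s

9 m/s


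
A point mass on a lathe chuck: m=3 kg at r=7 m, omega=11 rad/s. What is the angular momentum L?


Given: m = 3 kg, r = 7 m, omega = 11 rad/s
For a point mass: I = m*r^2
I = 3*7^2 = 3*49 = 147
L = I*omega = 147*11
L = 1617 kg*m^2/s

1617 kg*m^2/s


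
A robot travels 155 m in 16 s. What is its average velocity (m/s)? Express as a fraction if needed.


Given: distance d = 155 m, time t = 16 s
Using v = d / t
v = 155 / 16
v = 155/16 m/s

155/16 m/s


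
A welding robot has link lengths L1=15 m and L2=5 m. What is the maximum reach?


Given: L1 = 15 m, L2 = 5 m
For a 2-link planar arm, max reach = L1 + L2 (fully extended)
Max reach = 15 + 5
Max reach = 20 m

20 m


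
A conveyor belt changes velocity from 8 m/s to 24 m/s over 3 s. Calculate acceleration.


Given: initial velocity v0 = 8 m/s, final velocity v = 24 m/s, time t = 3 s
Using a = (v - v0) / t
a = (24 - 8) / 3
a = 16 / 3
a = 16/3 m/s^2

16/3 m/s^2


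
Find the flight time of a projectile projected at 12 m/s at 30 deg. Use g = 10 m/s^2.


Given: v0 = 12 m/s, theta = 30 deg, g = 10 m/s^2
sin(30) = 1/2
Using T = 2*v0*sin(theta) / g
T = 2*12*1/2 / 10
T = 12 / 10
T = 6/5 s

6/5 s


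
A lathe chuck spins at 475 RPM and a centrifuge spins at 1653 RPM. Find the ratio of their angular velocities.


Given: RPM_A = 475, RPM_B = 1653
omega = 2*pi*RPM/60, so omega_A/omega_B = RPM_A / RPM_B
omega_A/omega_B = 475 / 1653
omega_A/omega_B = 25/87

25/87


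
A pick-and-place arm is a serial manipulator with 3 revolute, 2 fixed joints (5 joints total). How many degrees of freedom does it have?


Given: serial robot with 3 revolute, 2 fixed joints
DOF contribution per joint type: revolute=1, prismatic=1, spherical=3, fixed=0
DOF = 3*1 + 2*0
DOF = 3

3


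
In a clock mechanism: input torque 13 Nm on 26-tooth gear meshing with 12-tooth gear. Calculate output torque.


Given: N1 = 26, N2 = 12, T1 = 13 Nm
Using T2/T1 = N2/N1
T2 = T1 * N2 / N1
T2 = 13 * 12 / 26
T2 = 156 / 26
T2 = 6 Nm

6 Nm


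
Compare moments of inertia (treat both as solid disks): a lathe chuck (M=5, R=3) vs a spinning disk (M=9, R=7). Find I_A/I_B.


Given: M1=5 kg, R1=3 m, M2=9 kg, R2=7 m
For a disk: I = (1/2)*M*R^2, so I_A/I_B = (M1*R1^2)/(M2*R2^2)
M1*R1^2 = 5*9 = 45
M2*R2^2 = 9*49 = 441
I_A/I_B = 45/441 = 5/49

5/49


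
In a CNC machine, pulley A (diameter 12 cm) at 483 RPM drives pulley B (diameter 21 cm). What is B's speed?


Given: D1 = 12 cm, w1 = 483 RPM, D2 = 21 cm
Using D1*w1 = D2*w2
w2 = D1*w1 / D2
w2 = 12*483 / 21
w2 = 5796 / 21
w2 = 276 RPM

276 RPM


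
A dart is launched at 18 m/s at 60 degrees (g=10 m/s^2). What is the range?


Given: v0 = 18 m/s, theta = 60 deg, g = 10 m/s^2
sin(2*60) = sin(120) = sqrt(3)/2
Using R = v0^2 * sin(2*theta) / g
R = 18^2 * (sqrt(3)/2) / 10
R = 324 * sqrt(3) / 20
R = 81/5*sqrt(3) m

81/5*sqrt(3) m


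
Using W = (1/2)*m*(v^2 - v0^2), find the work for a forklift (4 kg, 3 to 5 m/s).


Given: m = 4 kg, v0 = 3 m/s, v = 5 m/s
Using W = (1/2)*m*(v^2 - v0^2)
v^2 = 5^2 = 25
v0^2 = 3^2 = 9
v^2 - v0^2 = 25 - 9 = 16
W = (1/2)*4*16 = 32 J

32 J


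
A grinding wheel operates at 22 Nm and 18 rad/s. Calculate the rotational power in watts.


Given: tau = 22 Nm, omega = 18 rad/s
Using P = tau * omega
P = 22 * 18
P = 396 W

396 W


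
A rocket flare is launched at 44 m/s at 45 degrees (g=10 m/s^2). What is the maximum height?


Given: v0 = 44 m/s, theta = 45 deg, g = 10 m/s^2
sin^2(45) = 1/2
Using H = v0^2 * sin^2(theta) / (2*g)
H = 44^2 * 1/2 / (2*10)
H = 1936 * 1/2 / 20
H = 968 / 20
H = 242/5 m

242/5 m


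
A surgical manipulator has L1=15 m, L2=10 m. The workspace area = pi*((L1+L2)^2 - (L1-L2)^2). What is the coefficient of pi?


Given: L1 = 15, L2 = 10
(L1+L2)^2 = (25)^2 = 625
(L1-L2)^2 = (5)^2 = 25
Difference = 625 - 25 = 600
This equals 4*L1*L2 = 4*15*10 = 600
Workspace area = 600*pi

600
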